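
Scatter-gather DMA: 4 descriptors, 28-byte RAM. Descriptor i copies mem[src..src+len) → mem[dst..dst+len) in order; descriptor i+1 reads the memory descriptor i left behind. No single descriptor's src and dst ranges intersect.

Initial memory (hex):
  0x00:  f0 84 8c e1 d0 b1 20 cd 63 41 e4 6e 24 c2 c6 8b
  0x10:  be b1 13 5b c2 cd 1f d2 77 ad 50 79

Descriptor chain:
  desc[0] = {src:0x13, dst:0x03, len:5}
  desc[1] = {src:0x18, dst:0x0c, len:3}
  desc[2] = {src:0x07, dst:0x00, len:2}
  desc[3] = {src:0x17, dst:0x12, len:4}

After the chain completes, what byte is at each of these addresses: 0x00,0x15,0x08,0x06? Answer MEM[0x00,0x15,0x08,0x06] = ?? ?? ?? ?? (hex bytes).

MEM[0x00,0x15,0x08,0x06] = d2 50 63 1f

[0] 0x13->0x03 len=5 : 5b c2 cd 1f d2
[1] 0x18->0x0c len=3 : 77 ad 50
[2] 0x07->0x00 len=2 : d2 63
[3] 0x17->0x12 len=4 : d2 77 ad 50
query mem[0x00]=0xd2, mem[0x15]=0x50, mem[0x08]=0x63, mem[0x06]=0x1f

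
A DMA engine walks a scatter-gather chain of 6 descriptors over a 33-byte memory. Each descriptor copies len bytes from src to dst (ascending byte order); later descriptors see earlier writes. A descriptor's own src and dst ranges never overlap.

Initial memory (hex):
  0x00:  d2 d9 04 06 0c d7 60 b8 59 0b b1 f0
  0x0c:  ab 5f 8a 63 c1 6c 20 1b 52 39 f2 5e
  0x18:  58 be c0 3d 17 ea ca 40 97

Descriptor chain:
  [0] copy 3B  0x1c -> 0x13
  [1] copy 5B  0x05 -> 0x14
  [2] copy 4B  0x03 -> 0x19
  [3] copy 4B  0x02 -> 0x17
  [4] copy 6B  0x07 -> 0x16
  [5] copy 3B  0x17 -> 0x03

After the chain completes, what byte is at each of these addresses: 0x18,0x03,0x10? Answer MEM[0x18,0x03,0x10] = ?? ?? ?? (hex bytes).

MEM[0x18,0x03,0x10] = 0b 59 c1

#0 dst[0x13+3] := {0x17,0xea,0xca}
#1 dst[0x14+5] := {0xd7,0x60,0xb8,0x59,0x0b}
#2 dst[0x19+4] := {0x06,0x0c,0xd7,0x60}
#3 dst[0x17+4] := {0x04,0x06,0x0c,0xd7}
#4 dst[0x16+6] := {0xb8,0x59,0x0b,0xb1,0xf0,0xab}
#5 dst[0x03+3] := {0x59,0x0b,0xb1}
query mem[0x18]=0x0b, mem[0x03]=0x59, mem[0x10]=0xc1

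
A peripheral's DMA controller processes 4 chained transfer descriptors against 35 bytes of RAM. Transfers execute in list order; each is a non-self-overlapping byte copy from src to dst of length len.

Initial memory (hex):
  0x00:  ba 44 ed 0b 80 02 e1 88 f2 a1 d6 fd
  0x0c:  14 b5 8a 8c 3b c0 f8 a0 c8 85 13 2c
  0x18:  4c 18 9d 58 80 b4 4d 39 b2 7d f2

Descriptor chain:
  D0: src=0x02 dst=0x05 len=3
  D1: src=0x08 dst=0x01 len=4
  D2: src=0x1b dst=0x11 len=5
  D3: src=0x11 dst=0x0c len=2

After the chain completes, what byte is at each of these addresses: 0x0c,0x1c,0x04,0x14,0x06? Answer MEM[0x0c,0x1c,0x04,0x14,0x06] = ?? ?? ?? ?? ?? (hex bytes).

MEM[0x0c,0x1c,0x04,0x14,0x06] = 58 80 fd 4d 0b

[0] 0x02->0x05 len=3 : ed 0b 80
[1] 0x08->0x01 len=4 : f2 a1 d6 fd
[2] 0x1b->0x11 len=5 : 58 80 b4 4d 39
[3] 0x11->0x0c len=2 : 58 80
query mem[0x0c]=0x58, mem[0x1c]=0x80, mem[0x04]=0xfd, mem[0x14]=0x4d, mem[0x06]=0x0b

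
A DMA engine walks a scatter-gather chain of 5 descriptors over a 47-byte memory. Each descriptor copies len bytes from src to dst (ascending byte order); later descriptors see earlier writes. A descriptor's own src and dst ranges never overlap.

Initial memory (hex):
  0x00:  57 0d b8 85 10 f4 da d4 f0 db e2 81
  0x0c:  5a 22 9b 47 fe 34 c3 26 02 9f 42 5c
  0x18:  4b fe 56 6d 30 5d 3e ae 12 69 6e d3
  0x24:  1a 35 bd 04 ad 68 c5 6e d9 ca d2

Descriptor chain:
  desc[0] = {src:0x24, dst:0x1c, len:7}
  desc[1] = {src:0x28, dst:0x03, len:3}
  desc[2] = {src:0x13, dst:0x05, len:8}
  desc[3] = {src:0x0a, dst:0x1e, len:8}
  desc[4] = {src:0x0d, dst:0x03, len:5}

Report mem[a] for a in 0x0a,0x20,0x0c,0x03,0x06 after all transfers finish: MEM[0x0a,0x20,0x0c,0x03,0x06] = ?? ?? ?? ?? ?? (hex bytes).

MEM[0x0a,0x20,0x0c,0x03,0x06] = 4b 56 56 22 fe

#0 dst[0x1c+7] := {0x1a,0x35,0xbd,0x04,0xad,0x68,0xc5}
#1 dst[0x03+3] := {0xad,0x68,0xc5}
#2 dst[0x05+8] := {0x26,0x02,0x9f,0x42,0x5c,0x4b,0xfe,0x56}
#3 dst[0x1e+8] := {0x4b,0xfe,0x56,0x22,0x9b,0x47,0xfe,0x34}
#4 dst[0x03+5] := {0x22,0x9b,0x47,0xfe,0x34}
query mem[0x0a]=0x4b, mem[0x20]=0x56, mem[0x0c]=0x56, mem[0x03]=0x22, mem[0x06]=0xfe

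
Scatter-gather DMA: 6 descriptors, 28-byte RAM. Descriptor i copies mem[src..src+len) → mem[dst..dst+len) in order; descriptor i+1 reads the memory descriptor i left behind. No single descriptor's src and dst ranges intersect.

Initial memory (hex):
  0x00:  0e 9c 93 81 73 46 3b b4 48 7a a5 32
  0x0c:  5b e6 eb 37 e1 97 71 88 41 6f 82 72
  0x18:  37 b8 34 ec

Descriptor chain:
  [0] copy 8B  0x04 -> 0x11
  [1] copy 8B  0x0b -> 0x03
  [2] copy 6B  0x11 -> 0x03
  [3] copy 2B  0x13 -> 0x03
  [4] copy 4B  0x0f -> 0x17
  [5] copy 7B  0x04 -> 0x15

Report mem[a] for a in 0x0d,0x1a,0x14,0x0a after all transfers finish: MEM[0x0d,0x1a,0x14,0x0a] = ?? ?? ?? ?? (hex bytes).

D0: mem[0x11..0x18] <- [73 46 3b b4 48 7a a5 32]
D1: mem[0x03..0x0a] <- [32 5b e6 eb 37 e1 73 46]
D2: mem[0x03..0x08] <- [73 46 3b b4 48 7a]
D3: mem[0x03..0x04] <- [3b b4]
D4: mem[0x17..0x1a] <- [37 e1 73 46]
D5: mem[0x15..0x1b] <- [b4 3b b4 48 7a 73 46]
query mem[0x0d]=0xe6, mem[0x1a]=0x73, mem[0x14]=0xb4, mem[0x0a]=0x46

MEM[0x0d,0x1a,0x14,0x0a] = e6 73 b4 46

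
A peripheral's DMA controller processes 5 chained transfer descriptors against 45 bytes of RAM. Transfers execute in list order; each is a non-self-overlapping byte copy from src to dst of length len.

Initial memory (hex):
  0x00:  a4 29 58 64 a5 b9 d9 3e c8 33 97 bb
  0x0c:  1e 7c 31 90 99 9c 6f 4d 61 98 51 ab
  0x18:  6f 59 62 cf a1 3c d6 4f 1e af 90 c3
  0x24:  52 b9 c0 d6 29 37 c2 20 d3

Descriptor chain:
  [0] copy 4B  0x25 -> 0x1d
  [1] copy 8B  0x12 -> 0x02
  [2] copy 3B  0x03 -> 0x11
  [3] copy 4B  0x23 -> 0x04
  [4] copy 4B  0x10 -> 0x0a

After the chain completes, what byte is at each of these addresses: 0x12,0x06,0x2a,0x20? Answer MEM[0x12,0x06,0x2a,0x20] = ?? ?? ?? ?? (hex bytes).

MEM[0x12,0x06,0x2a,0x20] = 61 b9 c2 29

#0 dst[0x1d+4] := {0xb9,0xc0,0xd6,0x29}
#1 dst[0x02+8] := {0x6f,0x4d,0x61,0x98,0x51,0xab,0x6f,0x59}
#2 dst[0x11+3] := {0x4d,0x61,0x98}
#3 dst[0x04+4] := {0xc3,0x52,0xb9,0xc0}
#4 dst[0x0a+4] := {0x99,0x4d,0x61,0x98}
query mem[0x12]=0x61, mem[0x06]=0xb9, mem[0x2a]=0xc2, mem[0x20]=0x29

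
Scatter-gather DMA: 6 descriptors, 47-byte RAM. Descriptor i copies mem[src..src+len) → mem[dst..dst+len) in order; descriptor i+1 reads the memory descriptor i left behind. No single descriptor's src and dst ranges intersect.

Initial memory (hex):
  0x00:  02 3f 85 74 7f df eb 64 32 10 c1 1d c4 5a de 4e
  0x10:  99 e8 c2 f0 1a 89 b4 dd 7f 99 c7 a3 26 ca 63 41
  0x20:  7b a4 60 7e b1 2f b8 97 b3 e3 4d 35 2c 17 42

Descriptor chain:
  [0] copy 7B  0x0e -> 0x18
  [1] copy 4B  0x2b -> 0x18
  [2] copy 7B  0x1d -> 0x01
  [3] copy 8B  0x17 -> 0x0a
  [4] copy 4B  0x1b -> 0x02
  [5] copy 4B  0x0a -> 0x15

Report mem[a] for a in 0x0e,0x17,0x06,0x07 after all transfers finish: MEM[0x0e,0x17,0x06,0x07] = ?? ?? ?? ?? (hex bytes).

MEM[0x0e,0x17,0x06,0x07] = 42 2c 60 7e

  after D0: wrote 7B at 0x18 = de4e99e8c2f01a
  after D1: wrote 4B at 0x18 = 352c1742
  after D2: wrote 7B at 0x01 = f01a417ba4607e
  after D3: wrote 8B at 0x0a = dd352c1742c2f01a
  after D4: wrote 4B at 0x02 = 42c2f01a
  after D5: wrote 4B at 0x15 = dd352c17
query mem[0x0e]=0x42, mem[0x17]=0x2c, mem[0x06]=0x60, mem[0x07]=0x7e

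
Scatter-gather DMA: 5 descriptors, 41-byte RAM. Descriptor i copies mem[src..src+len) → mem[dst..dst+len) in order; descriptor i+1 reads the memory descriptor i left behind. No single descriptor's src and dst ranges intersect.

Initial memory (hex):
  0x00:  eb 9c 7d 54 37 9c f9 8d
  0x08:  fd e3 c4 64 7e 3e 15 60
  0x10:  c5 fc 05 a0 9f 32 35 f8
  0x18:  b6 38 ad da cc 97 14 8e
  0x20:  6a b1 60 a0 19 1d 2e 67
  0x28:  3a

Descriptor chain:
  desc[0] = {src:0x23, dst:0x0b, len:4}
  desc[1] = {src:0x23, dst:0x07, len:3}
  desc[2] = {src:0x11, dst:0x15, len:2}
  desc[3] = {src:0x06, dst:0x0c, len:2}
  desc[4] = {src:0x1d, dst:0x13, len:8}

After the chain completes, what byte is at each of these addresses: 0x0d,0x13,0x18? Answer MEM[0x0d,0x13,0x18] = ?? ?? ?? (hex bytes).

MEM[0x0d,0x13,0x18] = a0 97 60

D0: mem[0x0b..0x0e] <- [a0 19 1d 2e]
D1: mem[0x07..0x09] <- [a0 19 1d]
D2: mem[0x15..0x16] <- [fc 05]
D3: mem[0x0c..0x0d] <- [f9 a0]
D4: mem[0x13..0x1a] <- [97 14 8e 6a b1 60 a0 19]
query mem[0x0d]=0xa0, mem[0x13]=0x97, mem[0x18]=0x60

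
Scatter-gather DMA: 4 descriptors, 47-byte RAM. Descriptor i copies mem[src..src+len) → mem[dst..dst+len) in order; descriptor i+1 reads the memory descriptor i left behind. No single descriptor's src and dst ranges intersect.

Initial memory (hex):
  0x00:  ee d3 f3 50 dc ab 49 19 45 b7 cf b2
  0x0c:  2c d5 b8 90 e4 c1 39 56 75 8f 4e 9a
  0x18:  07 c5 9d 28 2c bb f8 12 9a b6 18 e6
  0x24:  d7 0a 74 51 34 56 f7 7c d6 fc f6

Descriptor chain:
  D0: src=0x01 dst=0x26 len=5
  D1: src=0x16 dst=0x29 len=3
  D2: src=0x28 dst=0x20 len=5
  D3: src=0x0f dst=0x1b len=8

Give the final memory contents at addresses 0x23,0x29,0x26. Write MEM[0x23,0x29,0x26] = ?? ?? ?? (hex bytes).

MEM[0x23,0x29,0x26] = 07 4e d3

#0 dst[0x26+5] := {0xd3,0xf3,0x50,0xdc,0xab}
#1 dst[0x29+3] := {0x4e,0x9a,0x07}
#2 dst[0x20+5] := {0x50,0x4e,0x9a,0x07,0xd6}
#3 dst[0x1b+8] := {0x90,0xe4,0xc1,0x39,0x56,0x75,0x8f,0x4e}
query mem[0x23]=0x07, mem[0x29]=0x4e, mem[0x26]=0xd3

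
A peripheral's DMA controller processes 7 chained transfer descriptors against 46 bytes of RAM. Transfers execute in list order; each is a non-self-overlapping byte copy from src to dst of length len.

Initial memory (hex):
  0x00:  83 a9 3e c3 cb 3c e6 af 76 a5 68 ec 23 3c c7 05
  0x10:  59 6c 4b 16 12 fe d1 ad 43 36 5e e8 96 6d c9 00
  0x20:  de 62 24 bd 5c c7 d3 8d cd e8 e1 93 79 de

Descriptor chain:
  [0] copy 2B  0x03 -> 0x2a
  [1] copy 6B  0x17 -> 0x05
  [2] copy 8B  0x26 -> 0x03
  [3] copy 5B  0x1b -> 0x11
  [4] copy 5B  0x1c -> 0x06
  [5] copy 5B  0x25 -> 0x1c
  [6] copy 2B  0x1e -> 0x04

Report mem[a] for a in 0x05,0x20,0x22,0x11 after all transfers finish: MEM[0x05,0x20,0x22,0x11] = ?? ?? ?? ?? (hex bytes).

  after D0: wrote 2B at 0x2a = c3cb
  after D1: wrote 6B at 0x05 = ad43365ee896
  after D2: wrote 8B at 0x03 = d38dcde8c3cb79de
  after D3: wrote 5B at 0x11 = e8966dc900
  after D4: wrote 5B at 0x06 = 966dc900de
  after D5: wrote 5B at 0x1c = c7d38dcde8
  after D6: wrote 2B at 0x04 = 8dcd
query mem[0x05]=0xcd, mem[0x20]=0xe8, mem[0x22]=0x24, mem[0x11]=0xe8

MEM[0x05,0x20,0x22,0x11] = cd e8 24 e8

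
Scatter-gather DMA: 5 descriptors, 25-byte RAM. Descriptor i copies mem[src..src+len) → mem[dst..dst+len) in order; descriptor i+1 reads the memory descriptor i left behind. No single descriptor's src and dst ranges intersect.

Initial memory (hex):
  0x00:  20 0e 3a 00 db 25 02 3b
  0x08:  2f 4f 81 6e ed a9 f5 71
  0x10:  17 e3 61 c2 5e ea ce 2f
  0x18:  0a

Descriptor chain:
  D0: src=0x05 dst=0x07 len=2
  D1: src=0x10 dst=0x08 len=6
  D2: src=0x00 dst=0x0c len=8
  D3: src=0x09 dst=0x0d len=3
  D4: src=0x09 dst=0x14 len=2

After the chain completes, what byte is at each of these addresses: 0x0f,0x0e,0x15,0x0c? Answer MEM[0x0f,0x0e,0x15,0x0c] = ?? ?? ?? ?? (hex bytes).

MEM[0x0f,0x0e,0x15,0x0c] = c2 61 61 20

D0: mem[0x07..0x08] <- [25 02]
D1: mem[0x08..0x0d] <- [17 e3 61 c2 5e ea]
D2: mem[0x0c..0x13] <- [20 0e 3a 00 db 25 02 25]
D3: mem[0x0d..0x0f] <- [e3 61 c2]
D4: mem[0x14..0x15] <- [e3 61]
query mem[0x0f]=0xc2, mem[0x0e]=0x61, mem[0x15]=0x61, mem[0x0c]=0x20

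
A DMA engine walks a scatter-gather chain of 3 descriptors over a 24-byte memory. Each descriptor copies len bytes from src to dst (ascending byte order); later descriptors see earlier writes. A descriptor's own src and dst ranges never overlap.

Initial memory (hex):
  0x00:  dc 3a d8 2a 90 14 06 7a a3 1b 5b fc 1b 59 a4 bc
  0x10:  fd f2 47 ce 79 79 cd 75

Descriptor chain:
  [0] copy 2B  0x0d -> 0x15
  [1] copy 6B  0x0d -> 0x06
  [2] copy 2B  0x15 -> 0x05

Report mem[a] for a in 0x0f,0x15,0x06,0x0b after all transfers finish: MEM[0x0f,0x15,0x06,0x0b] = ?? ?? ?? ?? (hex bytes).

MEM[0x0f,0x15,0x06,0x0b] = bc 59 a4 47

#0 dst[0x15+2] := {0x59,0xa4}
#1 dst[0x06+6] := {0x59,0xa4,0xbc,0xfd,0xf2,0x47}
#2 dst[0x05+2] := {0x59,0xa4}
query mem[0x0f]=0xbc, mem[0x15]=0x59, mem[0x06]=0xa4, mem[0x0b]=0x47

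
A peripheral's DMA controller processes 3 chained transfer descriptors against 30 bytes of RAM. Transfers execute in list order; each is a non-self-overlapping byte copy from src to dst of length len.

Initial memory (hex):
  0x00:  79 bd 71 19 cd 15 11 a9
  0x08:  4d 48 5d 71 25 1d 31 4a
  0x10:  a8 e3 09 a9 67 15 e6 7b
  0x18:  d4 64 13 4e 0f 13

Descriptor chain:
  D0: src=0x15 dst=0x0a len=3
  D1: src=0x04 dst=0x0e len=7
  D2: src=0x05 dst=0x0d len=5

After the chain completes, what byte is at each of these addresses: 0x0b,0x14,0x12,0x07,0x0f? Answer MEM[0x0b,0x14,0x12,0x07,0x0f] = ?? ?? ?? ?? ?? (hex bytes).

MEM[0x0b,0x14,0x12,0x07,0x0f] = e6 15 4d a9 a9

  after D0: wrote 3B at 0x0a = 15e67b
  after D1: wrote 7B at 0x0e = cd1511a94d4815
  after D2: wrote 5B at 0x0d = 1511a94d48
query mem[0x0b]=0xe6, mem[0x14]=0x15, mem[0x12]=0x4d, mem[0x07]=0xa9, mem[0x0f]=0xa9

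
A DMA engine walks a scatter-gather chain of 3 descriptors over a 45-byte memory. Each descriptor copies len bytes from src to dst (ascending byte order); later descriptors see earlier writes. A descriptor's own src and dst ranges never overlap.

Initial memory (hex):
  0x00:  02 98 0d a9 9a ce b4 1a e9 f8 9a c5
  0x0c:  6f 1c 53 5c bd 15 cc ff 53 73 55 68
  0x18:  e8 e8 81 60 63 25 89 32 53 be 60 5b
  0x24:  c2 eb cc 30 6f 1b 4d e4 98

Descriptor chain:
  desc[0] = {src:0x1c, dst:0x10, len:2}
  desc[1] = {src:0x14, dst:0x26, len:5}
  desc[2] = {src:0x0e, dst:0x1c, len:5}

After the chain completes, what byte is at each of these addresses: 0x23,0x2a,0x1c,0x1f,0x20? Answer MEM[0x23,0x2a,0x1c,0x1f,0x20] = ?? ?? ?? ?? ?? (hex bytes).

MEM[0x23,0x2a,0x1c,0x1f,0x20] = 5b e8 53 25 cc

  after D0: wrote 2B at 0x10 = 6325
  after D1: wrote 5B at 0x26 = 53735568e8
  after D2: wrote 5B at 0x1c = 535c6325cc
query mem[0x23]=0x5b, mem[0x2a]=0xe8, mem[0x1c]=0x53, mem[0x1f]=0x25, mem[0x20]=0xcc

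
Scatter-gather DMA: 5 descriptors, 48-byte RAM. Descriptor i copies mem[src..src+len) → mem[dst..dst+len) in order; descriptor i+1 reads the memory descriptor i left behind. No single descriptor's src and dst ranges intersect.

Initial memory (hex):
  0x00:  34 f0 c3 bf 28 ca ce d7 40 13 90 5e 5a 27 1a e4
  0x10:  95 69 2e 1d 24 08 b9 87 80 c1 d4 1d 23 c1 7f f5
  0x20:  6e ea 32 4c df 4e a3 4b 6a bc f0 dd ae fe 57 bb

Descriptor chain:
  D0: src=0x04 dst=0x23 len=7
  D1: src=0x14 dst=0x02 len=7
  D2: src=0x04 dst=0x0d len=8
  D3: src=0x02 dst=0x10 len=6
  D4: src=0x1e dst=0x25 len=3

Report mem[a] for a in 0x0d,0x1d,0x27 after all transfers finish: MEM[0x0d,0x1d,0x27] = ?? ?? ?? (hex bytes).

MEM[0x0d,0x1d,0x27] = b9 c1 6e

  after D0: wrote 7B at 0x23 = 28caced7401390
  after D1: wrote 7B at 0x02 = 2408b98780c1d4
  after D2: wrote 8B at 0x0d = b98780c1d413905e
  after D3: wrote 6B at 0x10 = 2408b98780c1
  after D4: wrote 3B at 0x25 = 7ff56e
query mem[0x0d]=0xb9, mem[0x1d]=0xc1, mem[0x27]=0x6e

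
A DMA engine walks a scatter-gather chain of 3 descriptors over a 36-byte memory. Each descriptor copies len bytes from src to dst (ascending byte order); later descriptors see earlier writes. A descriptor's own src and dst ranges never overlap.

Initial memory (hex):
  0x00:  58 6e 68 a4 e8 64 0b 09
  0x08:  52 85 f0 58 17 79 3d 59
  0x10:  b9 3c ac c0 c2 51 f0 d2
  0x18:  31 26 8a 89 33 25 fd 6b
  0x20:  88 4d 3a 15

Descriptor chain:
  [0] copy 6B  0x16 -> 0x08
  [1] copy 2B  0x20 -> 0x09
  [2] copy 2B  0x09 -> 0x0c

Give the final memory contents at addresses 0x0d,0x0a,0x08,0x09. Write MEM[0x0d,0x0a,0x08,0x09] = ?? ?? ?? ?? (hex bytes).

MEM[0x0d,0x0a,0x08,0x09] = 4d 4d f0 88

[0] 0x16->0x08 len=6 : f0 d2 31 26 8a 89
[1] 0x20->0x09 len=2 : 88 4d
[2] 0x09->0x0c len=2 : 88 4d
query mem[0x0d]=0x4d, mem[0x0a]=0x4d, mem[0x08]=0xf0, mem[0x09]=0x88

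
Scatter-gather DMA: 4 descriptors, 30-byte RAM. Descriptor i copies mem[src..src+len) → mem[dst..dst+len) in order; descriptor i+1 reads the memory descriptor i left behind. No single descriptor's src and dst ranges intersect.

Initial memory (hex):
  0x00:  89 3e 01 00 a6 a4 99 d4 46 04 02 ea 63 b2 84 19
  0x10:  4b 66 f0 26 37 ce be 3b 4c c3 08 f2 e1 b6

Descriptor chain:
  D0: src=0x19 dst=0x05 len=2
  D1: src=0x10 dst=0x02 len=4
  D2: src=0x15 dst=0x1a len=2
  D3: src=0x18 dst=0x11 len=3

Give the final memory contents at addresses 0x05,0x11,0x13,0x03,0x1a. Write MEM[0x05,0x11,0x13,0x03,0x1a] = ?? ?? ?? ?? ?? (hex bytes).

MEM[0x05,0x11,0x13,0x03,0x1a] = 26 4c ce 66 ce

[0] 0x19->0x05 len=2 : c3 08
[1] 0x10->0x02 len=4 : 4b 66 f0 26
[2] 0x15->0x1a len=2 : ce be
[3] 0x18->0x11 len=3 : 4c c3 ce
query mem[0x05]=0x26, mem[0x11]=0x4c, mem[0x13]=0xce, mem[0x03]=0x66, mem[0x1a]=0xce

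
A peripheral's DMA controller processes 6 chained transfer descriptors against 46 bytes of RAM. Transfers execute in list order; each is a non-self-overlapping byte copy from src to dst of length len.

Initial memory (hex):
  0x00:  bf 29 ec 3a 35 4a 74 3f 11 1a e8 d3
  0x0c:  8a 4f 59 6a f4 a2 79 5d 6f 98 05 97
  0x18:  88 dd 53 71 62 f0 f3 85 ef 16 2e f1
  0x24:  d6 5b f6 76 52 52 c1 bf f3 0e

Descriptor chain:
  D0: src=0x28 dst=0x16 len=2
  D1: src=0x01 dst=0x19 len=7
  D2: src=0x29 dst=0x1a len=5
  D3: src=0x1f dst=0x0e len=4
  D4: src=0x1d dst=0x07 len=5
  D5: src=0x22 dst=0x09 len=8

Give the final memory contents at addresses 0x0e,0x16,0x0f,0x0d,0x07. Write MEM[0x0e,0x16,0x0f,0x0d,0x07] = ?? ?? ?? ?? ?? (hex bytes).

MEM[0x0e,0x16,0x0f,0x0d,0x07] = 76 52 52 f6 f3

D0: mem[0x16..0x17] <- [52 52]
D1: mem[0x19..0x1f] <- [29 ec 3a 35 4a 74 3f]
D2: mem[0x1a..0x1e] <- [52 c1 bf f3 0e]
D3: mem[0x0e..0x11] <- [3f ef 16 2e]
D4: mem[0x07..0x0b] <- [f3 0e 3f ef 16]
D5: mem[0x09..0x10] <- [2e f1 d6 5b f6 76 52 52]
query mem[0x0e]=0x76, mem[0x16]=0x52, mem[0x0f]=0x52, mem[0x0d]=0xf6, mem[0x07]=0xf3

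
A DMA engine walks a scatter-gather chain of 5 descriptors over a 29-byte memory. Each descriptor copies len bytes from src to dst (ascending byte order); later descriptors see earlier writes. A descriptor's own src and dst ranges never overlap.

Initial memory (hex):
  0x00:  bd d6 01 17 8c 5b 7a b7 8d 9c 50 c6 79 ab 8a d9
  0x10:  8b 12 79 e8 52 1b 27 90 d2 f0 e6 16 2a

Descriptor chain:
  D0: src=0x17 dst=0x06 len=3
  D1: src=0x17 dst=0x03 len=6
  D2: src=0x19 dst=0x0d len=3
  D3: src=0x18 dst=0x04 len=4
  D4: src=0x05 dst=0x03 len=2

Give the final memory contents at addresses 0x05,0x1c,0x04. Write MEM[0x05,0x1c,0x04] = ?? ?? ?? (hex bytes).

MEM[0x05,0x1c,0x04] = f0 2a e6

D0: mem[0x06..0x08] <- [90 d2 f0]
D1: mem[0x03..0x08] <- [90 d2 f0 e6 16 2a]
D2: mem[0x0d..0x0f] <- [f0 e6 16]
D3: mem[0x04..0x07] <- [d2 f0 e6 16]
D4: mem[0x03..0x04] <- [f0 e6]
query mem[0x05]=0xf0, mem[0x1c]=0x2a, mem[0x04]=0xe6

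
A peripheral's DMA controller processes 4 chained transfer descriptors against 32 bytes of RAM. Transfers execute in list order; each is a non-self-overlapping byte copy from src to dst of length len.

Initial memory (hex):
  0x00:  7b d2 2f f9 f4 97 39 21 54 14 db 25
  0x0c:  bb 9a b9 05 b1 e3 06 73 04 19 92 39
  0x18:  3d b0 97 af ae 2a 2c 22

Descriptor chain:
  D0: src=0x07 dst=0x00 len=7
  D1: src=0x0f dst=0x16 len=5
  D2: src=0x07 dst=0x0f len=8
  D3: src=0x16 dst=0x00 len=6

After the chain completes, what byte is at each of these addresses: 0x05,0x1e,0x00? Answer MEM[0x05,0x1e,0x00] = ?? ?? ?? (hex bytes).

D0: mem[0x00..0x06] <- [21 54 14 db 25 bb 9a]
D1: mem[0x16..0x1a] <- [05 b1 e3 06 73]
D2: mem[0x0f..0x16] <- [21 54 14 db 25 bb 9a b9]
D3: mem[0x00..0x05] <- [b9 b1 e3 06 73 af]
query mem[0x05]=0xaf, mem[0x1e]=0x2c, mem[0x00]=0xb9

MEM[0x05,0x1e,0x00] = af 2c b9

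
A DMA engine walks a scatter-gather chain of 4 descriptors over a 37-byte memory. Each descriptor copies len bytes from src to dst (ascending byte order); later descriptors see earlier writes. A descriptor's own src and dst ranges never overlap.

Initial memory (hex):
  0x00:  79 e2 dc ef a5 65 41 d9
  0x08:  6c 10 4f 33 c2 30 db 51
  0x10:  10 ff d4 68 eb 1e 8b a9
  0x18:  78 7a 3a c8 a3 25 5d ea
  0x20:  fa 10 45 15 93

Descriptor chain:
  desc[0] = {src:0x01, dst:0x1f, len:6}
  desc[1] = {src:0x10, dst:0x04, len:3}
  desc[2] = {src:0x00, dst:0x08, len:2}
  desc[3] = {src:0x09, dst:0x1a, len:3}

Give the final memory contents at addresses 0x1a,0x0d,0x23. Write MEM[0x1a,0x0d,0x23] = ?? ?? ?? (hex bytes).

MEM[0x1a,0x0d,0x23] = e2 30 65

[0] 0x01->0x1f len=6 : e2 dc ef a5 65 41
[1] 0x10->0x04 len=3 : 10 ff d4
[2] 0x00->0x08 len=2 : 79 e2
[3] 0x09->0x1a len=3 : e2 4f 33
query mem[0x1a]=0xe2, mem[0x0d]=0x30, mem[0x23]=0x65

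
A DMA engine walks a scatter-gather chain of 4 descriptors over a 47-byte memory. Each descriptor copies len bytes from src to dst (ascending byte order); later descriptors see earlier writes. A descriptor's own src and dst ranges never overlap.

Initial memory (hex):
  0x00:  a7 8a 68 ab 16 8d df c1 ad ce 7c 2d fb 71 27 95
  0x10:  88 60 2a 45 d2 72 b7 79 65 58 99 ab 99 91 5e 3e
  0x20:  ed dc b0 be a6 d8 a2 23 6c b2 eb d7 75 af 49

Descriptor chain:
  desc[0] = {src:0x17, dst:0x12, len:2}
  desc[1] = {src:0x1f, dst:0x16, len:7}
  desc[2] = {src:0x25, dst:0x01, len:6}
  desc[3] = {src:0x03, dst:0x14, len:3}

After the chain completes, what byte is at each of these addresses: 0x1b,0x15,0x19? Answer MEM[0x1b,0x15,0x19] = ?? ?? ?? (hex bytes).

[0] 0x17->0x12 len=2 : 79 65
[1] 0x1f->0x16 len=7 : 3e ed dc b0 be a6 d8
[2] 0x25->0x01 len=6 : d8 a2 23 6c b2 eb
[3] 0x03->0x14 len=3 : 23 6c b2
query mem[0x1b]=0xa6, mem[0x15]=0x6c, mem[0x19]=0xb0

MEM[0x1b,0x15,0x19] = a6 6c b0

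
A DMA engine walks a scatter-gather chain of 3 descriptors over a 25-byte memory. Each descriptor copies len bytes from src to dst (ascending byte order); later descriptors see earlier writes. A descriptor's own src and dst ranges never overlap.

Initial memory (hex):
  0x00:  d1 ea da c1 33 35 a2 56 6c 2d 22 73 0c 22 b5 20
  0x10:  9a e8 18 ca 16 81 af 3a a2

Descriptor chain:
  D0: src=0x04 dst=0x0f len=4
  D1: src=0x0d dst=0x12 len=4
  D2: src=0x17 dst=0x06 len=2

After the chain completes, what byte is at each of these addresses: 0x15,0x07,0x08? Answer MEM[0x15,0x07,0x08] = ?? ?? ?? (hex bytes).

MEM[0x15,0x07,0x08] = 35 a2 6c

  after D0: wrote 4B at 0x0f = 3335a256
  after D1: wrote 4B at 0x12 = 22b53335
  after D2: wrote 2B at 0x06 = 3aa2
query mem[0x15]=0x35, mem[0x07]=0xa2, mem[0x08]=0x6c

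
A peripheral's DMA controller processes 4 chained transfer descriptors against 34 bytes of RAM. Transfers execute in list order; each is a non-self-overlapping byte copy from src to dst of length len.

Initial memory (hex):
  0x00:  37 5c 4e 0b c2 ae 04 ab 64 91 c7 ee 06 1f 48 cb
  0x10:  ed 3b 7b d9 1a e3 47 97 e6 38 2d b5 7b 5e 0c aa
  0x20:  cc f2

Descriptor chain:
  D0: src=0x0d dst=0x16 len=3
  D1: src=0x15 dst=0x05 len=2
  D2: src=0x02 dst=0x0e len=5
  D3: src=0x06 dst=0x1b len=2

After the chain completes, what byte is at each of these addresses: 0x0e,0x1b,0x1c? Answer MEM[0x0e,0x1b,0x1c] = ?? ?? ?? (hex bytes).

[0] 0x0d->0x16 len=3 : 1f 48 cb
[1] 0x15->0x05 len=2 : e3 1f
[2] 0x02->0x0e len=5 : 4e 0b c2 e3 1f
[3] 0x06->0x1b len=2 : 1f ab
query mem[0x0e]=0x4e, mem[0x1b]=0x1f, mem[0x1c]=0xab

MEM[0x0e,0x1b,0x1c] = 4e 1f ab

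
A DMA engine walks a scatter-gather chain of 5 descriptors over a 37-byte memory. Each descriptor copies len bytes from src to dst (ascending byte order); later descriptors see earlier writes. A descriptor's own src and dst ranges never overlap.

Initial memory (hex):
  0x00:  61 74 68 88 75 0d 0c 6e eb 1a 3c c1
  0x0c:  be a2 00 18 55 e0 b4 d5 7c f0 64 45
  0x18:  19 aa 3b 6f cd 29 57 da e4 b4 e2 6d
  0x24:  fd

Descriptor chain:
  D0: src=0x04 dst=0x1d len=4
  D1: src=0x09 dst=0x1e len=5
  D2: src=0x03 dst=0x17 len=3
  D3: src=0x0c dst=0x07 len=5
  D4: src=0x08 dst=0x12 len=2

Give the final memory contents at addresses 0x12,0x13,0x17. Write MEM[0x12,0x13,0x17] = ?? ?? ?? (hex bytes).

#0 dst[0x1d+4] := {0x75,0x0d,0x0c,0x6e}
#1 dst[0x1e+5] := {0x1a,0x3c,0xc1,0xbe,0xa2}
#2 dst[0x17+3] := {0x88,0x75,0x0d}
#3 dst[0x07+5] := {0xbe,0xa2,0x00,0x18,0x55}
#4 dst[0x12+2] := {0xa2,0x00}
query mem[0x12]=0xa2, mem[0x13]=0x00, mem[0x17]=0x88

MEM[0x12,0x13,0x17] = a2 00 88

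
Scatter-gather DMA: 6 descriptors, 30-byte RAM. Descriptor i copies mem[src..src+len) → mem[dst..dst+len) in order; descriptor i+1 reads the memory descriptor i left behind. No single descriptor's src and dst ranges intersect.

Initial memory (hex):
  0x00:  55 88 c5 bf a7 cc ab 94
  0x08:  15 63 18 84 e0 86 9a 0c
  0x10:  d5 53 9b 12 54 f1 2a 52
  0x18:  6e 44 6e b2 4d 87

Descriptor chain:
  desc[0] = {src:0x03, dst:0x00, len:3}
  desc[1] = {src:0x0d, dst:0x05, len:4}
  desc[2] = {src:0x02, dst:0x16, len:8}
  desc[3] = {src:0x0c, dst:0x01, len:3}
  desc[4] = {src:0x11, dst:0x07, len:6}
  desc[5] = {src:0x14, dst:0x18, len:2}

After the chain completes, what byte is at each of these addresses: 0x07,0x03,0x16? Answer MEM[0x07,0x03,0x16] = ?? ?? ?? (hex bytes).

D0: mem[0x00..0x02] <- [bf a7 cc]
D1: mem[0x05..0x08] <- [86 9a 0c d5]
D2: mem[0x16..0x1d] <- [cc bf a7 86 9a 0c d5 63]
D3: mem[0x01..0x03] <- [e0 86 9a]
D4: mem[0x07..0x0c] <- [53 9b 12 54 f1 cc]
D5: mem[0x18..0x19] <- [54 f1]
query mem[0x07]=0x53, mem[0x03]=0x9a, mem[0x16]=0xcc

MEM[0x07,0x03,0x16] = 53 9a cc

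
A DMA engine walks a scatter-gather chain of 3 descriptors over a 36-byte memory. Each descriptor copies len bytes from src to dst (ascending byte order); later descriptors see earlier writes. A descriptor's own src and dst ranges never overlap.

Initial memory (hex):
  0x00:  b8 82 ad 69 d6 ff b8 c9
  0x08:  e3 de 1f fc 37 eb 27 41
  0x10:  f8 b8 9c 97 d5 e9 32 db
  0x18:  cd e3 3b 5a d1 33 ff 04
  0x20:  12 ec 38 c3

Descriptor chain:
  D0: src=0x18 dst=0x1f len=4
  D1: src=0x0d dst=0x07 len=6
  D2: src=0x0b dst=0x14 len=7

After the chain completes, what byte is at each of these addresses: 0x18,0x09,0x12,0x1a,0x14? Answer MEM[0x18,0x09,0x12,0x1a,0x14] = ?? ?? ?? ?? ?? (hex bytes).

MEM[0x18,0x09,0x12,0x1a,0x14] = 41 41 9c b8 b8

#0 dst[0x1f+4] := {0xcd,0xe3,0x3b,0x5a}
#1 dst[0x07+6] := {0xeb,0x27,0x41,0xf8,0xb8,0x9c}
#2 dst[0x14+7] := {0xb8,0x9c,0xeb,0x27,0x41,0xf8,0xb8}
query mem[0x18]=0x41, mem[0x09]=0x41, mem[0x12]=0x9c, mem[0x1a]=0xb8, mem[0x14]=0xb8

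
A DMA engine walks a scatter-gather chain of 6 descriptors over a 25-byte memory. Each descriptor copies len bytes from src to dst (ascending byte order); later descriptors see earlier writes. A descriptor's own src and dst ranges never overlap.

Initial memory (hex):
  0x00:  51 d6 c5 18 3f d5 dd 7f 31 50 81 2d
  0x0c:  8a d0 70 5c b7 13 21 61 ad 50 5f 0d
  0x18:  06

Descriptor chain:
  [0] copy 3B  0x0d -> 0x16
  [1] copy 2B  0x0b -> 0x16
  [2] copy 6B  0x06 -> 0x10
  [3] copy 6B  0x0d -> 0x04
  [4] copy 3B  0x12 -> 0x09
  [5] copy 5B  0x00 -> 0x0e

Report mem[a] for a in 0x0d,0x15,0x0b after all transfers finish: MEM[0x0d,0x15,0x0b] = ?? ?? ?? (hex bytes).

#0 dst[0x16+3] := {0xd0,0x70,0x5c}
#1 dst[0x16+2] := {0x2d,0x8a}
#2 dst[0x10+6] := {0xdd,0x7f,0x31,0x50,0x81,0x2d}
#3 dst[0x04+6] := {0xd0,0x70,0x5c,0xdd,0x7f,0x31}
#4 dst[0x09+3] := {0x31,0x50,0x81}
#5 dst[0x0e+5] := {0x51,0xd6,0xc5,0x18,0xd0}
query mem[0x0d]=0xd0, mem[0x15]=0x2d, mem[0x0b]=0x81

MEM[0x0d,0x15,0x0b] = d0 2d 81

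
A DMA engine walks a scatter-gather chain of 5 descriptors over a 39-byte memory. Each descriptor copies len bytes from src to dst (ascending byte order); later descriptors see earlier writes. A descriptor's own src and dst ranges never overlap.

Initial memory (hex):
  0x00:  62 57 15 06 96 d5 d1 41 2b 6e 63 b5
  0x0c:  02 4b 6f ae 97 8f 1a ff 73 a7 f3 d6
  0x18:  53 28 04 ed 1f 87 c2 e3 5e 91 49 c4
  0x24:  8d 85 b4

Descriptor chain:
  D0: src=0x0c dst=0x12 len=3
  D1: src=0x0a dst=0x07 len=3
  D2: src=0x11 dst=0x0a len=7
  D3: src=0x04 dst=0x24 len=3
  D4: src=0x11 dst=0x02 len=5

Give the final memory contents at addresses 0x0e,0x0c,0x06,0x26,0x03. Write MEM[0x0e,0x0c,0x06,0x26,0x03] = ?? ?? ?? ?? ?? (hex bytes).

MEM[0x0e,0x0c,0x06,0x26,0x03] = a7 4b a7 d1 02

D0: mem[0x12..0x14] <- [02 4b 6f]
D1: mem[0x07..0x09] <- [63 b5 02]
D2: mem[0x0a..0x10] <- [8f 02 4b 6f a7 f3 d6]
D3: mem[0x24..0x26] <- [96 d5 d1]
D4: mem[0x02..0x06] <- [8f 02 4b 6f a7]
query mem[0x0e]=0xa7, mem[0x0c]=0x4b, mem[0x06]=0xa7, mem[0x26]=0xd1, mem[0x03]=0x02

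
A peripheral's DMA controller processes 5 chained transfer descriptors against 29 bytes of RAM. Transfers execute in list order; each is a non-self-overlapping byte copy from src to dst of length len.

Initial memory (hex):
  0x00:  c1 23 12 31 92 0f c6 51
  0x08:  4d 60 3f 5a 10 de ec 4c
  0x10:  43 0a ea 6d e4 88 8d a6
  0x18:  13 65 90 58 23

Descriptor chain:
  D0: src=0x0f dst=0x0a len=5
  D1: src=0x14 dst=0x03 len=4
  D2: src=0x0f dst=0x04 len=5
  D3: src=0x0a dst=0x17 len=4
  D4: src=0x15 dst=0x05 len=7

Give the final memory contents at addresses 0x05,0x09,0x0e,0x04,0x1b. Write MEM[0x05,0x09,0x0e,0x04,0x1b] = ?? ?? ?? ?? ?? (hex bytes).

[0] 0x0f->0x0a len=5 : 4c 43 0a ea 6d
[1] 0x14->0x03 len=4 : e4 88 8d a6
[2] 0x0f->0x04 len=5 : 4c 43 0a ea 6d
[3] 0x0a->0x17 len=4 : 4c 43 0a ea
[4] 0x15->0x05 len=7 : 88 8d 4c 43 0a ea 58
query mem[0x05]=0x88, mem[0x09]=0x0a, mem[0x0e]=0x6d, mem[0x04]=0x4c, mem[0x1b]=0x58

MEM[0x05,0x09,0x0e,0x04,0x1b] = 88 0a 6d 4c 58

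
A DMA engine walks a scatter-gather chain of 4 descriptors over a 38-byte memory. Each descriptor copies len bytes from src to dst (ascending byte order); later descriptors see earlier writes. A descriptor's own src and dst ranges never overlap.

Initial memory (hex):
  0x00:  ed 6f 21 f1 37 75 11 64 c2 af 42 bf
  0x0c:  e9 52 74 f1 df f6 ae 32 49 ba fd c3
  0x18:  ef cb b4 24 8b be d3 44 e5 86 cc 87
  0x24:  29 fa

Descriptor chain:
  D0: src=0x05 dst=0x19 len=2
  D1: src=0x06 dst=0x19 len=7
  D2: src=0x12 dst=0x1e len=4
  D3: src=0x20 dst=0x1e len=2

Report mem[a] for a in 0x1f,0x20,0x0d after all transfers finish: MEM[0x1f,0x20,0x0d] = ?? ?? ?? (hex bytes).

D0: mem[0x19..0x1a] <- [75 11]
D1: mem[0x19..0x1f] <- [11 64 c2 af 42 bf e9]
D2: mem[0x1e..0x21] <- [ae 32 49 ba]
D3: mem[0x1e..0x1f] <- [49 ba]
query mem[0x1f]=0xba, mem[0x20]=0x49, mem[0x0d]=0x52

MEM[0x1f,0x20,0x0d] = ba 49 52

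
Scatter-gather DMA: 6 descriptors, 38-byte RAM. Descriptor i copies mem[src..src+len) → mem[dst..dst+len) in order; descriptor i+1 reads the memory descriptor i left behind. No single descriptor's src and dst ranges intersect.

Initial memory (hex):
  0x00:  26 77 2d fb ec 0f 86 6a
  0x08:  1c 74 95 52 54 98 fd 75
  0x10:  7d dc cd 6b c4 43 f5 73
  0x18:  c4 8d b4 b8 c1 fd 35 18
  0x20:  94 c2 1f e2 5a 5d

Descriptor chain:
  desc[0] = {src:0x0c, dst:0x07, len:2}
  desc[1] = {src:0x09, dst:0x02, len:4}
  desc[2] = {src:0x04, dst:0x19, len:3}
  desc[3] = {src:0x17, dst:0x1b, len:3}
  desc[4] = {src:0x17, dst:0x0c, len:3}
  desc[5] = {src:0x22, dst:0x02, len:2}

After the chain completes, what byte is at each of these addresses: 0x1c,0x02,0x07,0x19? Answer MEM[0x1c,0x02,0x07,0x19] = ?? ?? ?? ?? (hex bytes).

MEM[0x1c,0x02,0x07,0x19] = c4 1f 54 52

[0] 0x0c->0x07 len=2 : 54 98
[1] 0x09->0x02 len=4 : 74 95 52 54
[2] 0x04->0x19 len=3 : 52 54 86
[3] 0x17->0x1b len=3 : 73 c4 52
[4] 0x17->0x0c len=3 : 73 c4 52
[5] 0x22->0x02 len=2 : 1f e2
query mem[0x1c]=0xc4, mem[0x02]=0x1f, mem[0x07]=0x54, mem[0x19]=0x52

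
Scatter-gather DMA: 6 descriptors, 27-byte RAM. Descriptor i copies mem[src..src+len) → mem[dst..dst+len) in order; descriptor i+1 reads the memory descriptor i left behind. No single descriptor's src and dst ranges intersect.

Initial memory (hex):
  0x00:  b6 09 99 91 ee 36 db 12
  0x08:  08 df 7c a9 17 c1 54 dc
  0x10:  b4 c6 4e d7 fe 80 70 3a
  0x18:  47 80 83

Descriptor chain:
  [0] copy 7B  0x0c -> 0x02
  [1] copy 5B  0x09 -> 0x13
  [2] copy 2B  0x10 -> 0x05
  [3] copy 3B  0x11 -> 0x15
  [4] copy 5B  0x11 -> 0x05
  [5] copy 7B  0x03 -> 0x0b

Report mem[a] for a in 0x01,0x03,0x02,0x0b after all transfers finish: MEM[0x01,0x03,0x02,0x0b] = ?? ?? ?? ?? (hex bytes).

MEM[0x01,0x03,0x02,0x0b] = 09 c1 17 c1

#0 dst[0x02+7] := {0x17,0xc1,0x54,0xdc,0xb4,0xc6,0x4e}
#1 dst[0x13+5] := {0xdf,0x7c,0xa9,0x17,0xc1}
#2 dst[0x05+2] := {0xb4,0xc6}
#3 dst[0x15+3] := {0xc6,0x4e,0xdf}
#4 dst[0x05+5] := {0xc6,0x4e,0xdf,0x7c,0xc6}
#5 dst[0x0b+7] := {0xc1,0x54,0xc6,0x4e,0xdf,0x7c,0xc6}
query mem[0x01]=0x09, mem[0x03]=0xc1, mem[0x02]=0x17, mem[0x0b]=0xc1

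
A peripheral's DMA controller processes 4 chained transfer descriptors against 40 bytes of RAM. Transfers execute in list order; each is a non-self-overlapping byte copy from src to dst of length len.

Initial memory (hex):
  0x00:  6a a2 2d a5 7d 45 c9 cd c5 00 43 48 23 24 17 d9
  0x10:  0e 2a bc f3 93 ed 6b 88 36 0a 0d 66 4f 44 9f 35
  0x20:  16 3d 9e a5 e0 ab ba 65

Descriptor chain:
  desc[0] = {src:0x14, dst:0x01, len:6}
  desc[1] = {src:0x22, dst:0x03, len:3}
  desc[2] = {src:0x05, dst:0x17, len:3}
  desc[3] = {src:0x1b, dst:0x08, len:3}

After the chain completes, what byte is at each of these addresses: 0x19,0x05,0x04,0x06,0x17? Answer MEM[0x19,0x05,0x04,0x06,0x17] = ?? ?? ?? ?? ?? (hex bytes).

MEM[0x19,0x05,0x04,0x06,0x17] = cd e0 a5 0a e0

#0 dst[0x01+6] := {0x93,0xed,0x6b,0x88,0x36,0x0a}
#1 dst[0x03+3] := {0x9e,0xa5,0xe0}
#2 dst[0x17+3] := {0xe0,0x0a,0xcd}
#3 dst[0x08+3] := {0x66,0x4f,0x44}
query mem[0x19]=0xcd, mem[0x05]=0xe0, mem[0x04]=0xa5, mem[0x06]=0x0a, mem[0x17]=0xe0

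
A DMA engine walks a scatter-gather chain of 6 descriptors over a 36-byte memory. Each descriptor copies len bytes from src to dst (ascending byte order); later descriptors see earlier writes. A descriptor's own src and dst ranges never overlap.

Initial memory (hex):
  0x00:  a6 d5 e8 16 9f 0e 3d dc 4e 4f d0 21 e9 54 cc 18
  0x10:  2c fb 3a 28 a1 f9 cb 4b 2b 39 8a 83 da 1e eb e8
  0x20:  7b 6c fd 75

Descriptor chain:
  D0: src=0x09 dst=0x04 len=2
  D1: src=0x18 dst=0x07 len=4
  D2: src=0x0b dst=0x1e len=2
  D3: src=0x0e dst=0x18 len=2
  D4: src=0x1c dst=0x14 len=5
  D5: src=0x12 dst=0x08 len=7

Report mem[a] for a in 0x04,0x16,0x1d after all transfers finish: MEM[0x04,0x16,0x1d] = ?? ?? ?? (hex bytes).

MEM[0x04,0x16,0x1d] = 4f 21 1e

D0: mem[0x04..0x05] <- [4f d0]
D1: mem[0x07..0x0a] <- [2b 39 8a 83]
D2: mem[0x1e..0x1f] <- [21 e9]
D3: mem[0x18..0x19] <- [cc 18]
D4: mem[0x14..0x18] <- [da 1e 21 e9 7b]
D5: mem[0x08..0x0e] <- [3a 28 da 1e 21 e9 7b]
query mem[0x04]=0x4f, mem[0x16]=0x21, mem[0x1d]=0x1e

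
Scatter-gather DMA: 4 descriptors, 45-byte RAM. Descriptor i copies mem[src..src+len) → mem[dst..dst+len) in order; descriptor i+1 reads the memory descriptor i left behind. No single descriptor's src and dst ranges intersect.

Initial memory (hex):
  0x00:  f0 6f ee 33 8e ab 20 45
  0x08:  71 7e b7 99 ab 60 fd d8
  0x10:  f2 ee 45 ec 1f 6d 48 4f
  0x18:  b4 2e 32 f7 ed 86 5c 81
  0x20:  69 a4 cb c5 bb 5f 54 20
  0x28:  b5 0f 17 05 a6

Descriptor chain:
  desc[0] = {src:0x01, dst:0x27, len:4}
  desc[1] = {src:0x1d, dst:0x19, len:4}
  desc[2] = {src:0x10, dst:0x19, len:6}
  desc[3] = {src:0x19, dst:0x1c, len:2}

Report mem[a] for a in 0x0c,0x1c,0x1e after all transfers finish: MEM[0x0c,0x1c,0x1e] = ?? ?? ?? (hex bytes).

[0] 0x01->0x27 len=4 : 6f ee 33 8e
[1] 0x1d->0x19 len=4 : 86 5c 81 69
[2] 0x10->0x19 len=6 : f2 ee 45 ec 1f 6d
[3] 0x19->0x1c len=2 : f2 ee
query mem[0x0c]=0xab, mem[0x1c]=0xf2, mem[0x1e]=0x6d

MEM[0x0c,0x1c,0x1e] = ab f2 6d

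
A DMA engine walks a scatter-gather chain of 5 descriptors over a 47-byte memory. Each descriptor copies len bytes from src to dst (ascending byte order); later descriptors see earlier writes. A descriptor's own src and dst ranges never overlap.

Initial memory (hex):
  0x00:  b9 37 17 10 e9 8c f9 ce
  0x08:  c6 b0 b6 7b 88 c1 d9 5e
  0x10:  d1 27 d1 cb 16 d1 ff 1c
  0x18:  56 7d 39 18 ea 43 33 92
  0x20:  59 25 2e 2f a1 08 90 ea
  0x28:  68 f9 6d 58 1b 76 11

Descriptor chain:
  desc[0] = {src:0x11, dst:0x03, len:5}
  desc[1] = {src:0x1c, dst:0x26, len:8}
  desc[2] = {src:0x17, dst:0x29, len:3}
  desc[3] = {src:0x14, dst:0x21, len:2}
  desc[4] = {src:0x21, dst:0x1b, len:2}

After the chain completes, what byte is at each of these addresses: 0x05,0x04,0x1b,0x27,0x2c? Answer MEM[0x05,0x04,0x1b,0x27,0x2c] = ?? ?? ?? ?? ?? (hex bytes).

  after D0: wrote 5B at 0x03 = 27d1cb16d1
  after D1: wrote 8B at 0x26 = ea43339259252e2f
  after D2: wrote 3B at 0x29 = 1c567d
  after D3: wrote 2B at 0x21 = 16d1
  after D4: wrote 2B at 0x1b = 16d1
query mem[0x05]=0xcb, mem[0x04]=0xd1, mem[0x1b]=0x16, mem[0x27]=0x43, mem[0x2c]=0x2e

MEM[0x05,0x04,0x1b,0x27,0x2c] = cb d1 16 43 2e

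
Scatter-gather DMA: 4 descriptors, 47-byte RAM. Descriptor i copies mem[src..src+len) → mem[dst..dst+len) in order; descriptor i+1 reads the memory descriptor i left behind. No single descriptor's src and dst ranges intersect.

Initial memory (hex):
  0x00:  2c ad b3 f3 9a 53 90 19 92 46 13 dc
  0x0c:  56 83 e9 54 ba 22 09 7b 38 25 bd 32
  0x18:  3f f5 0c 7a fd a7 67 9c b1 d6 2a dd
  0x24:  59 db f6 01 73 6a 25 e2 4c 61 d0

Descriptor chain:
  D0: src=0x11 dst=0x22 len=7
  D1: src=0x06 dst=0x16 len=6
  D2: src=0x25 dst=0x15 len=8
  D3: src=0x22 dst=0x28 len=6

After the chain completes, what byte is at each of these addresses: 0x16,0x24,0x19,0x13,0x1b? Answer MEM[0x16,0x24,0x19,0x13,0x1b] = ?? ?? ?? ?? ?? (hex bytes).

MEM[0x16,0x24,0x19,0x13,0x1b] = 25 7b 6a 7b e2

D0: mem[0x22..0x28] <- [22 09 7b 38 25 bd 32]
D1: mem[0x16..0x1b] <- [90 19 92 46 13 dc]
D2: mem[0x15..0x1c] <- [38 25 bd 32 6a 25 e2 4c]
D3: mem[0x28..0x2d] <- [22 09 7b 38 25 bd]
query mem[0x16]=0x25, mem[0x24]=0x7b, mem[0x19]=0x6a, mem[0x13]=0x7b, mem[0x1b]=0xe2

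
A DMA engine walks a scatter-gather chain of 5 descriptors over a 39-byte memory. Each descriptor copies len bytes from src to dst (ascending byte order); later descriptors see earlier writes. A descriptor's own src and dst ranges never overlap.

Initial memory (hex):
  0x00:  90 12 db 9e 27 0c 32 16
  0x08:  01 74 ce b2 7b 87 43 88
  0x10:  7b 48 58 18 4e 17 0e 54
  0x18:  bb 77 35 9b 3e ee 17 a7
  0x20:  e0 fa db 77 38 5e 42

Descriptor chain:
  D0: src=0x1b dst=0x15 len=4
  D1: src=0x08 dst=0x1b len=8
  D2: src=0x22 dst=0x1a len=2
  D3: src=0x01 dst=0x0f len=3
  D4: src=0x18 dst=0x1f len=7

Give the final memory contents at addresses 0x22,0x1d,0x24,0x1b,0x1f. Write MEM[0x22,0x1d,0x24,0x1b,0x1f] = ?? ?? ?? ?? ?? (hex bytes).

MEM[0x22,0x1d,0x24,0x1b,0x1f] = 77 ce ce 77 17

#0 dst[0x15+4] := {0x9b,0x3e,0xee,0x17}
#1 dst[0x1b+8] := {0x01,0x74,0xce,0xb2,0x7b,0x87,0x43,0x88}
#2 dst[0x1a+2] := {0x88,0x77}
#3 dst[0x0f+3] := {0x12,0xdb,0x9e}
#4 dst[0x1f+7] := {0x17,0x77,0x88,0x77,0x74,0xce,0xb2}
query mem[0x22]=0x77, mem[0x1d]=0xce, mem[0x24]=0xce, mem[0x1b]=0x77, mem[0x1f]=0x17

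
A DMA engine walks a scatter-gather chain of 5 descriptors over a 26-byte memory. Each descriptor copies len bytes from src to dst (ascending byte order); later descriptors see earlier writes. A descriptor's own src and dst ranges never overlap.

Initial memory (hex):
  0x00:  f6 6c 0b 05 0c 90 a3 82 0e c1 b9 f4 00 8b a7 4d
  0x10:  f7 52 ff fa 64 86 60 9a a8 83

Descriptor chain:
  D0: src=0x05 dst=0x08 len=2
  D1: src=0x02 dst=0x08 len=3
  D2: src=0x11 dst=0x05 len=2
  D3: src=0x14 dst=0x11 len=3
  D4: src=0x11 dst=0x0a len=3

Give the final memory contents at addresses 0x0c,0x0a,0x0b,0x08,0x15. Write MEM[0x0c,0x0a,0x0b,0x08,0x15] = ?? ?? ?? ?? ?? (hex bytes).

MEM[0x0c,0x0a,0x0b,0x08,0x15] = 60 64 86 0b 86

  after D0: wrote 2B at 0x08 = 90a3
  after D1: wrote 3B at 0x08 = 0b050c
  after D2: wrote 2B at 0x05 = 52ff
  after D3: wrote 3B at 0x11 = 648660
  after D4: wrote 3B at 0x0a = 648660
query mem[0x0c]=0x60, mem[0x0a]=0x64, mem[0x0b]=0x86, mem[0x08]=0x0b, mem[0x15]=0x86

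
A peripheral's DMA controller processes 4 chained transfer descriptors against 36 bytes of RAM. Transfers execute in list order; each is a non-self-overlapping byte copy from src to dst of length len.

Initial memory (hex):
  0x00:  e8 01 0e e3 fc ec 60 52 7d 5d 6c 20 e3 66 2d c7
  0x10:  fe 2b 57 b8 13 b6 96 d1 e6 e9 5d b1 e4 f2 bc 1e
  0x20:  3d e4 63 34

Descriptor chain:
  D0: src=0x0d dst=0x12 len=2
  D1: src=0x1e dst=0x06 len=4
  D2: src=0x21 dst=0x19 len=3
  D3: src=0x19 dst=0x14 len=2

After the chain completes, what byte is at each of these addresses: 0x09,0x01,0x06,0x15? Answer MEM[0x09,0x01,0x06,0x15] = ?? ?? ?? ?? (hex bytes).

MEM[0x09,0x01,0x06,0x15] = e4 01 bc 63

D0: mem[0x12..0x13] <- [66 2d]
D1: mem[0x06..0x09] <- [bc 1e 3d e4]
D2: mem[0x19..0x1b] <- [e4 63 34]
D3: mem[0x14..0x15] <- [e4 63]
query mem[0x09]=0xe4, mem[0x01]=0x01, mem[0x06]=0xbc, mem[0x15]=0x63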